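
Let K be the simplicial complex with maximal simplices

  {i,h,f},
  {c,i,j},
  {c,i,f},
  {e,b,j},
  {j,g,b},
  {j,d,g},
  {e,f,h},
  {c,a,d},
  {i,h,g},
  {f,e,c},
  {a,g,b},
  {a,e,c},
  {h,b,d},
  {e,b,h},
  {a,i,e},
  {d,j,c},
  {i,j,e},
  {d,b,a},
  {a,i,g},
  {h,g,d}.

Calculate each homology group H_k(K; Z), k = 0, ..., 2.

H_0 ≅ Z,  H_1 ≅ Z ⊕ Z_2,  H_2 = 0.

Fix the vertex order a < b < c < d < e < f < g < h < i < j and write every simplex with vertices in increasing order. Then dim K = 2 and the simplices of K are:

  0-simplices (10): a, b, c, d, e, f, g, h, i, j
  1-simplices (30): ab, ac, ad, ae, ag, ai, bd, be, bg, bh, bj, cd, ce, cf, ci, cj, dg, dh, dj, ef, eh, ei, ej, fh, fi, gh, gi, gj, hi, ij
  2-simplices (20): abd, abg, acd, ace, aei, agi, bdh, beh, bej, bgj, cdj, cef, cfi, cij, dgh, dgj, efh, eij, fhi, ghi

so the chain groups are C_0 ≅ Z^10, C_1 ≅ Z^30, C_2 ≅ Z^20.

The boundary map ∂_1: C_1 → C_0 is given by ∂[p,q] = [q] − [p]. For instance
  ∂bd = d − b.
The 10×30 boundary matrix has rank 9 and Smith normal form diag(1,1,1,1,1,1,1,1,1).

The boundary map ∂_2: C_2 → C_1 acts by ∂[p,q,r] = [q,r] − [p,r] + [p,q]. For instance
  ∂cij = ij − cj + ci,
  ∂dgh = gh − dh + dg.
This gives a 30×20 integer matrix of rank 20; reducing to Smith normal form yields diagonal entries (1,1,1,1,1,1,1,1,1,1,1,1,1,1,1,1,1,1,1,2).

From H_k ≅ ker(∂_k) / im(∂_{k+1}) we obtain:

  H_0: rank C_0 − rank ∂_1 = 10 − 9 = 1, and the invariant factors of ∂_1 are all 1, so H_0 ≅ Z.
  H_1: rank ker ∂_1 − rank ∂_2 = (30 − 9) − 20 = 1, and ∂_2 has invariant factor 2 > 1, so H_1 ≅ Z ⊕ Z_2.
  H_2: rank ker ∂_2 − rank ∂_3 = (20 − 20) − 0 = 0, and there is no ∂_3, so H_2 ≅ 0.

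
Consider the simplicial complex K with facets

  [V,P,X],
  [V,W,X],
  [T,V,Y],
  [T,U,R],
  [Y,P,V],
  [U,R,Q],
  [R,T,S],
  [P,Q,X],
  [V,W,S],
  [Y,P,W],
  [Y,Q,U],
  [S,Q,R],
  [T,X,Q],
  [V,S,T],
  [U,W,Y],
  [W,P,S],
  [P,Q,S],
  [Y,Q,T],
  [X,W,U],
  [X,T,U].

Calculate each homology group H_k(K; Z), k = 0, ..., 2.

H_0 ≅ Z,  H_1 ≅ Z × Z/2,  H_2 = 0.

Take the total order P < Q < R < S < T < U < V < W < X < Y on the vertex set. Then K (dimension 2) consists of the simplices:

  0-simplices (10): P, Q, R, S, T, U, V, W, X, Y
  1-simplices (30): PQ, PS, PV, PW, PX, PY, QR, QS, QT, QU, QX, QY, RS, RT, RU, ST, SV, SW, TU, TV, TX, TY, UW, UX, UY, VW, VX, VY, WX, WY
  2-simplices (20): PQS, PQX, PSW, PVX, PVY, PWY, QRS, QRU, QTX, QTY, QUY, RST, RTU, STV, SVW, TUX, TVY, UWX, UWY, VWX

giving chain groups C_0 ≅ Z^10, C_1 ≅ Z^30, C_2 ≅ Z^20.

Boundary ∂_1: C_1 → C_0 is given by ∂[p,q] = [q] − [p]. For instance
  ∂QR = R − Q.
As a 10×30 matrix over Z this has rank 9, with invariant factors (1,1,1,1,1,1,1,1,1).

The boundary map ∂_2: C_2 → C_1 sends each 2-simplex [p,q,r] to [q,r] − [p,r] + [p,q]. For instance
  ∂QRU = RU − QU + QR,
  ∂PWY = WY − PY + PW.
As a 30×20 matrix over Z this has rank 20, with invariant factors (1,1,1,1,1,1,1,1,1,1,1,1,1,1,1,1,1,1,1,2).

From H_k ≅ ker(∂_k) / im(∂_{k+1}) we obtain:

  H_0: rank C_0 − rank ∂_1 = 10 − 9 = 1, and the invariant factors of ∂_1 are all 1, so H_0 = Z.
  H_1: rank ker ∂_1 − rank ∂_2 = (30 − 9) − 20 = 1, and ∂_2 has invariant factor 2 > 1, so H_1 = Z × Z/2.
  H_2: rank ker ∂_2 − rank ∂_3 = (20 − 20) − 0 = 0, and there is no ∂_3, so H_2 = 0.

As a check, the Euler characteristic is 10 − 30 + 20 = 0, which agrees with 1 − 1 + 0 = 0.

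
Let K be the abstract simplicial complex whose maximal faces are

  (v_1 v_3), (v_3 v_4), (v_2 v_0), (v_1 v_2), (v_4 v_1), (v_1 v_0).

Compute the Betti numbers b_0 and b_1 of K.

Fix the vertex order v_0 < v_1 < v_2 < v_3 < v_4 and write every simplex with vertices in increasing order. Then dim K = 1 and the simplices of K are:

  0-simplices (5): [v_0], [v_1], [v_2], [v_3], [v_4]
  1-simplices (6): [v_0,v_1], [v_0,v_2], [v_1,v_2], [v_1,v_3], [v_1,v_4], [v_3,v_4]

Hence C_0 ≅ Z^5, C_1 ≅ Z^6.

Boundary ∂_1: C_1 → C_0 is given by ∂[p,q] = [q] − [p].
This gives a 5×6 integer matrix of rank 4; reducing to Smith normal form yields diagonal entries (1,1,1,1).

Computing H_k = (kernel of ∂_k) / (image of ∂_{k+1}):

  H_0: rank C_0 − rank ∂_1 = 5 − 4 = 1, and the invariant factors of ∂_1 are all 1, so H_0 = Z.
  H_1: rank ker ∂_1 − rank ∂_2 = (6 − 4) − 0 = 2, and there is no ∂_2, so H_1 = Z^2.

As a check, the Euler characteristic is 5 − 6 = -1, which agrees with 1 − 2 = -1.

Hence the Betti numbers are b_0 = 1, b_1 = 2.

b_0 = 1, b_1 = 2.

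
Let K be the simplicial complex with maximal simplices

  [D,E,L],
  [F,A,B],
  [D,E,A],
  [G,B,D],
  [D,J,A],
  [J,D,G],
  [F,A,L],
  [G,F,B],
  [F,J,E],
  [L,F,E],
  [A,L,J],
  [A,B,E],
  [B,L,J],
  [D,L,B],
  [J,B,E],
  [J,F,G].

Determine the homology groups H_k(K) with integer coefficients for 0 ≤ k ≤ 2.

H_0 = Z,  H_1 = Z^2,  H_2 = Z.

We work with the vertex ordering A < B < D < E < F < G < J < L. The simplices of K, each written with vertices in increasing order, are:

  0-simplices (8): A, B, D, E, F, G, J, L
  1-simplices (24): AB, AD, AE, AF, AJ, AL, BD, BE, BF, BG, BJ, BL, DE, DG, DJ, DL, EF, EJ, EL, FG, FJ, FL, GJ, JL
  2-simplices (16): ABE, ABF, ADE, ADJ, AFL, AJL, BDG, BDL, BEJ, BFG, BJL, DEL, DGJ, EFJ, EFL, FGJ

Hence C_0 ≅ Z^8, C_1 ≅ Z^24, C_2 ≅ Z^16.

∂_1: C_1 → C_0 maps an edge to its endpoints' difference, ∂[p,q] = q − p. For instance
  ∂FG = G − F.
As a 8×24 matrix over Z this has rank 7, with invariant factors (1,1,1,1,1,1,1).

Boundary ∂_2: C_2 → C_1 sends each 2-simplex [p,q,r] to [q,r] − [p,r] + [p,q]. For instance
  ∂BFG = FG − BG + BF,
  ∂BEJ = EJ − BJ + BE.
As a 24×16 matrix over Z this has rank 15, with invariant factors (1,1,1,1,1,1,1,1,1,1,1,1,1,1,1).

Now H_k = ker ∂_k / im ∂_{k+1}, so:

  H_0: rank C_0 − rank ∂_1 = 8 − 7 = 1, and the invariant factors of ∂_1 are all 1, so H_0 ≅ Z.
  H_1: rank ker ∂_1 − rank ∂_2 = (24 − 7) − 15 = 2, and the invariant factors of ∂_2 are all 1, so H_1 ≅ Z^2.
  H_2: rank ker ∂_2 − rank ∂_3 = (16 − 15) − 0 = 1, and there is no ∂_3, so H_2 ≅ Z.

(K is a triangulation of the torus T^2.)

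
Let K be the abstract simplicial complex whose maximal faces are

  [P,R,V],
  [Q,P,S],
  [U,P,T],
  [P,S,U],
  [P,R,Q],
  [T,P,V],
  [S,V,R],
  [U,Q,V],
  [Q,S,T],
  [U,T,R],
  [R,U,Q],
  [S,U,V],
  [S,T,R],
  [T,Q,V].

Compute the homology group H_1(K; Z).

H_1 ≅ Z^2.

We work with the vertex ordering P < Q < R < S < T < U < V. The simplices of K, each written with vertices in increasing order, are:

  0-simplices (7): P, Q, R, S, T, U, V
  1-simplices (21): PQ, PR, PS, PT, PU, PV, QR, QS, QT, QU, QV, RS, RT, RU, RV, ST, SU, SV, TU, TV, UV
  2-simplices (14): PQR, PQS, PRV, PSU, PTU, PTV, QRU, QST, QTV, QUV, RST, RSV, RTU, SUV

so the chain groups are C_0 ≅ Z^7, C_1 ≅ Z^21, C_2 ≅ Z^14.

∂_1: C_1 → C_0 is given by ∂[p,q] = [q] − [p]. For instance
  ∂RU = U − R.
As a 7×21 matrix over Z this has rank 6, with invariant factors (1,1,1,1,1,1).

Boundary ∂_2: C_2 → C_1 maps a triangle to the signed sum of its edges. For instance
  ∂PTV = TV − PV + PT,
  ∂PQS = QS − PS + PQ.
The 21×14 boundary matrix has rank 13 and Smith normal form diag(1,1,1,1,1,1,1,1,1,1,1,1,1).

Now H_k = ker ∂_k / im ∂_{k+1}, so:

  H_1: rank ker ∂_1 − rank ∂_2 = (21 − 6) − 13 = 2, and the invariant factors of ∂_2 are all 1, so H_1 = Z^2.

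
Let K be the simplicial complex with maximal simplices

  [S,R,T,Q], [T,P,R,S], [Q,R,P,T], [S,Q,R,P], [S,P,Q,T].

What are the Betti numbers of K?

Order the vertices as P < Q < R < S < T. Listing each simplex with vertices in this order, K has dimension 3 with simplices:

  0-simplices (5): P, Q, R, S, T
  1-simplices (10): PQ, PR, PS, PT, QR, QS, QT, RS, RT, ST
  2-simplices (10): PQR, PQS, PQT, PRS, PRT, PST, QRS, QRT, QST, RST
  3-simplices (5): PQRS, PQRT, PQST, PRST, QRST

so the chain groups are C_0 ≅ Z^5, C_1 ≅ Z^10, C_2 ≅ Z^10, C_3 ≅ Z^5.

∂_1: C_1 → C_0 sends each edge [p,q] (with p < q) to q − p. For instance
  ∂QT = T − Q.
This gives a 5×10 integer matrix of rank 4; reducing to Smith normal form yields diagonal entries (1,1,1,1).

The boundary map ∂_2: C_2 → C_1 sends each 2-simplex [p,q,r] to [q,r] − [p,r] + [p,q]. For instance
  ∂PQR = QR − PR + PQ,
  ∂QRT = RT − QT + QR.
The resulting 10×10 matrix has rank 6, and its Smith normal form has invariant factors (1,1,1,1,1,1).

∂_3: C_3 → C_2 sends each 3-simplex σ to the alternating sum Σ_i (−1)^i (σ with its i-th vertex removed). For instance
  ∂PQRT = QRT − PRT + PQT − PQR,
  ∂QRST = RST − QST + QRT − QRS.
As a 10×5 matrix over Z this has rank 4, with invariant factors (1,1,1,1).

Now H_k = ker ∂_k / im ∂_{k+1}, so:

  H_0: rank C_0 − rank ∂_1 = 5 − 4 = 1, and the invariant factors of ∂_1 are all 1, so H_0 = Z.
  H_1: rank ker ∂_1 − rank ∂_2 = (10 − 4) − 6 = 0, and the invariant factors of ∂_2 are all 1, so H_1 = 0.
  H_2: rank ker ∂_2 − rank ∂_3 = (10 − 6) − 4 = 0, and the invariant factors of ∂_3 are all 1, so H_2 = 0.
  H_3: rank ker ∂_3 − rank ∂_4 = (5 − 4) − 0 = 1, and there is no ∂_4, so H_3 = Z.

As a check, the Euler characteristic is 5 − 10 + 10 − 5 = 0, which agrees with 1 − 0 + 0 − 1 = 0.

Hence the Betti numbers are b_0 = 1, b_1 = 0, b_2 = 0, b_3 = 1.

b_0 = 1, b_1 = 0, b_2 = 0, b_3 = 1.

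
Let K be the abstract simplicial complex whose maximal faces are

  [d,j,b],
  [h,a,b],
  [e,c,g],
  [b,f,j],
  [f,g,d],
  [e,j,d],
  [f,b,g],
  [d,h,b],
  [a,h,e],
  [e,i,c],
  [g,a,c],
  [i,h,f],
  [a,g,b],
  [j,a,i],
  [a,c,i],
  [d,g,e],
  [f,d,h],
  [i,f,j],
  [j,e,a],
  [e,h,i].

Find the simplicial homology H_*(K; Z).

H_0 = Z,  H_1 = Z × Z/2,  H_2 = 0.

Fix the vertex order a < b < c < d < e < f < g < h < i < j and write every simplex with vertices in increasing order. Then dim K = 2 and the simplices of K are:

  0-simplices (10): a, b, c, d, e, f, g, h, i, j
  1-simplices (30): ab, ac, ae, ag, ah, ai, aj, bd, bf, bg, bh, bj, ce, cg, ci, de, df, dg, dh, dj, eg, eh, ei, ej, fg, fh, fi, fj, hi, ij
  2-simplices (20): abg, abh, acg, aci, aeh, aej, aij, bdh, bdj, bfg, bfj, ceg, cei, deg, dej, dfg, dfh, ehi, fhi, fij

giving chain groups C_0 ≅ Z^10, C_1 ≅ Z^30, C_2 ≅ Z^20.

Boundary ∂_1: C_1 → C_0 is given by ∂[p,q] = [q] − [p].
The resulting 10×30 matrix has rank 9, and its Smith normal form has invariant factors (1,1,1,1,1,1,1,1,1).

The boundary map ∂_2: C_2 → C_1 maps a triangle to the signed sum of its edges. For instance
  ∂aeh = eh − ah + ae,
  ∂abh = bh − ah + ab.
As a 30×20 matrix over Z this has rank 20, with invariant factors (1,1,1,1,1,1,1,1,1,1,1,1,1,1,1,1,1,1,1,2).

Computing H_k = (kernel of ∂_k) / (image of ∂_{k+1}):

  H_0: rank C_0 − rank ∂_1 = 10 − 9 = 1, and the invariant factors of ∂_1 are all 1, so H_0 = Z.
  H_1: rank ker ∂_1 − rank ∂_2 = (30 − 9) − 20 = 1, and ∂_2 has invariant factor 2 > 1, so H_1 = Z × Z/2.
  H_2: rank ker ∂_2 − rank ∂_3 = (20 − 20) − 0 = 0, and there is no ∂_3, so H_2 = 0.

As a check, the Euler characteristic is 10 − 30 + 20 = 0, which agrees with 1 − 1 + 0 = 0.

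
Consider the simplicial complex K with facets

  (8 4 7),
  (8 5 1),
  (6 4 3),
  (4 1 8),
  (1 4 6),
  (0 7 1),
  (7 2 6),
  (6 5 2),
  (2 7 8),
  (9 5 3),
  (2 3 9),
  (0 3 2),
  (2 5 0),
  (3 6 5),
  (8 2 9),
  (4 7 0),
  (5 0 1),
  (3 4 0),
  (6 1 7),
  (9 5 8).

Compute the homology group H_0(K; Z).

H_0 ≅ Z.

We work with the vertex ordering 0 < 1 < 2 < 3 < 4 < 5 < 6 < 7 < 8 < 9. The simplices of K, each written with vertices in increasing order, are:

  0-simplices (10): [0], [1], [2], [3], [4], [5], [6], [7], [8], [9]
  1-simplices (30): (30 of them)
  2-simplices (20): (20 of them)

giving chain groups C_0 ≅ Z^10, C_1 ≅ Z^30, C_2 ≅ Z^20.

Boundary ∂_1: C_1 → C_0 sends each edge [p,q] (with p < q) to q − p. For instance
  ∂[4,6] = [6] − [4].
The 10×30 boundary matrix has rank 9 and Smith normal form diag(1,1,1,1,1,1,1,1,1).

Boundary ∂_2: C_2 → C_1 sends each 2-simplex [p,q,r] to [q,r] − [p,r] + [p,q]. For instance
  ∂[0,2,3] = [2,3] − [0,3] + [0,2],
  ∂[0,2,5] = [2,5] − [0,5] + [0,2].
The 30×20 boundary matrix has rank 20 and Smith normal form diag(1,1,1,1,1,1,1,1,1,1,1,1,1,1,1,1,1,1,1,2).

Now H_k = ker ∂_k / im ∂_{k+1}, so:

  H_0: rank C_0 − rank ∂_1 = 10 − 9 = 1, and the invariant factors of ∂_1 are all 1, so H_0 ≅ Z.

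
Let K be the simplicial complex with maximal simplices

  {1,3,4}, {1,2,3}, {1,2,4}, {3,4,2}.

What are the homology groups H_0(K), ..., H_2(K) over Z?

H_0 ≅ Z,  H_1 = 0,  H_2 ≅ Z.

We work with the vertex ordering 1 < 2 < 3 < 4. The simplices of K, each written with vertices in increasing order, are:

  0-simplices (4): [1], [2], [3], [4]
  1-simplices (6): [1,2], [1,3], [1,4], [2,3], [2,4], [3,4]
  2-simplices (4): [1,2,3], [1,2,4], [1,3,4], [2,3,4]

giving chain groups C_0 ≅ Z^4, C_1 ≅ Z^6, C_2 ≅ Z^4.

∂_1: C_1 → C_0 is given by ∂[p,q] = [q] − [p]. For instance
  ∂[3,4] = [4] − [3].
This gives a 4×6 integer matrix of rank 3; reducing to Smith normal form yields diagonal entries (1,1,1).

The boundary map ∂_2: C_2 → C_1 maps a triangle to the signed sum of its edges. For instance
  ∂[1,2,3] = [2,3] − [1,3] + [1,2],
  ∂[1,2,4] = [2,4] − [1,4] + [1,2].
This gives a 6×4 integer matrix of rank 3; reducing to Smith normal form yields diagonal entries (1,1,1).

Now H_k = ker ∂_k / im ∂_{k+1}, so:

  H_0: rank C_0 − rank ∂_1 = 4 − 3 = 1, and the invariant factors of ∂_1 are all 1, so H_0 ≅ Z.
  H_1: rank ker ∂_1 − rank ∂_2 = (6 − 3) − 3 = 0, and the invariant factors of ∂_2 are all 1, so H_1 ≅ 0.
  H_2: rank ker ∂_2 − rank ∂_3 = (4 − 3) − 0 = 1, and there is no ∂_3, so H_2 ≅ Z.

As a check, the Euler characteristic is 4 − 6 + 4 = 2, which agrees with 1 − 0 + 1 = 2.
(K is a triangulation of the 2-sphere S^2.)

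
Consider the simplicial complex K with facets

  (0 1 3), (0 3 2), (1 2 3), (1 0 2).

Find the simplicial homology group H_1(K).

Fix the vertex order 0 < 1 < 2 < 3 and write every simplex with vertices in increasing order. Then dim K = 2 and the simplices of K are:

  0-simplices (4): [0], [1], [2], [3]
  1-simplices (6): [0,1], [0,2], [0,3], [1,2], [1,3], [2,3]
  2-simplices (4): [0,1,2], [0,1,3], [0,2,3], [1,2,3]

Hence C_0 ≅ Z^4, C_1 ≅ Z^6, C_2 ≅ Z^4.

Boundary ∂_1: C_1 → C_0 maps an edge to its endpoints' difference, ∂[p,q] = q − p. For instance
  ∂[2,3] = [3] − [2].
The resulting 4×6 matrix has rank 3, and its Smith normal form has invariant factors (1,1,1).

∂_2: C_2 → C_1 acts by ∂[p,q,r] = [q,r] − [p,r] + [p,q]. For instance
  ∂[0,1,2] = [1,2] − [0,2] + [0,1],
  ∂[0,2,3] = [2,3] − [0,3] + [0,2].
The 6×4 boundary matrix has rank 3 and Smith normal form diag(1,1,1).

From H_k ≅ ker(∂_k) / im(∂_{k+1}) we obtain:

  H_1: rank ker ∂_1 − rank ∂_2 = (6 − 3) − 3 = 0, and the invariant factors of ∂_2 are all 1, so H_1 ≅ 0.

H_1 = 0.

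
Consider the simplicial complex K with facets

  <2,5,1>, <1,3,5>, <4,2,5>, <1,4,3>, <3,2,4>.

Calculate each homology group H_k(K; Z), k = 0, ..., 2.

H_0 ≅ Z,  H_1 ≅ Z,  H_2 = 0.

We work with the vertex ordering 1 < 2 < 3 < 4 < 5. The simplices of K, each written with vertices in increasing order, are:

  0-simplices (5): [1], [2], [3], [4], [5]
  1-simplices (10): [1,2], [1,3], [1,4], [1,5], [2,3], [2,4], [2,5], [3,4], [3,5], [4,5]
  2-simplices (5): [1,2,5], [1,3,4], [1,3,5], [2,3,4], [2,4,5]

so the chain groups are C_0 ≅ Z^5, C_1 ≅ Z^10, C_2 ≅ Z^5.

Boundary ∂_1: C_1 → C_0 is given by ∂[p,q] = [q] − [p]. For instance
  ∂[3,5] = [5] − [3].
As a 5×10 matrix over Z this has rank 4, with invariant factors (1,1,1,1).

Boundary ∂_2: C_2 → C_1 maps a triangle to the signed sum of its edges. For instance
  ∂[2,4,5] = [4,5] − [2,5] + [2,4],
  ∂[1,3,4] = [3,4] − [1,4] + [1,3].
The resulting 10×5 matrix has rank 5, and its Smith normal form has invariant factors (1,1,1,1,1).

Now H_k = ker ∂_k / im ∂_{k+1}, so:

  H_0: rank C_0 − rank ∂_1 = 5 − 4 = 1, and the invariant factors of ∂_1 are all 1, so H_0 = Z.
  H_1: rank ker ∂_1 − rank ∂_2 = (10 − 4) − 5 = 1, and the invariant factors of ∂_2 are all 1, so H_1 = Z.
  H_2: rank ker ∂_2 − rank ∂_3 = (5 − 5) − 0 = 0, and there is no ∂_3, so H_2 = 0.

As a check, the Euler characteristic is 5 − 10 + 5 = 0, which agrees with 1 − 1 + 0 = 0.
(K is a triangulation of the Möbius band.)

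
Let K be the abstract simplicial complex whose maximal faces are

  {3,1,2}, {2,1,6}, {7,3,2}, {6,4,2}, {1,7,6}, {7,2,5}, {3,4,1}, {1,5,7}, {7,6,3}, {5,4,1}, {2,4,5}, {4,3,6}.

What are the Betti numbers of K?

b_0 = 1, b_1 = 0, b_2 = 0.

We work with the vertex ordering 1 < 2 < 3 < 4 < 5 < 6 < 7. The simplices of K, each written with vertices in increasing order, are:

  0-simplices (7): [1], [2], [3], [4], [5], [6], [7]
  1-simplices (18): [1,2], [1,3], [1,4], [1,5], [1,6], [1,7], [2,3], [2,4], [2,5], [2,6], [2,7], [3,4], [3,6], [3,7], [4,5], [4,6], [5,7], [6,7]
  2-simplices (12): [1,2,3], [1,2,6], [1,3,4], [1,4,5], [1,5,7], [1,6,7], [2,3,7], [2,4,5], [2,4,6], [2,5,7], [3,4,6], [3,6,7]

so the chain groups are C_0 ≅ Z^7, C_1 ≅ Z^18, C_2 ≅ Z^12.

Boundary ∂_1: C_1 → C_0 is given by ∂[p,q] = [q] − [p].
This gives a 7×18 integer matrix of rank 6; reducing to Smith normal form yields diagonal entries (1,1,1,1,1,1).

∂_2: C_2 → C_1 acts by ∂[p,q,r] = [q,r] − [p,r] + [p,q]. For instance
  ∂[2,5,7] = [5,7] − [2,7] + [2,5],
  ∂[1,5,7] = [5,7] − [1,7] + [1,5].
As a 18×12 matrix over Z this has rank 12, with invariant factors (1,1,1,1,1,1,1,1,1,1,1,2).

Now H_k = ker ∂_k / im ∂_{k+1}, so:

  H_0: rank C_0 − rank ∂_1 = 7 − 6 = 1, and the invariant factors of ∂_1 are all 1, so H_0 ≅ Z.
  H_1: rank ker ∂_1 − rank ∂_2 = (18 − 6) − 12 = 0, and ∂_2 has invariant factor 2 > 1, so H_1 ≅ Z_2.
  H_2: rank ker ∂_2 − rank ∂_3 = (12 − 12) − 0 = 0, and there is no ∂_3, so H_2 ≅ 0.

(K is a triangulation of the real projective plane RP^2.)

Hence the Betti numbers are b_0 = 1, b_1 = 0, b_2 = 0.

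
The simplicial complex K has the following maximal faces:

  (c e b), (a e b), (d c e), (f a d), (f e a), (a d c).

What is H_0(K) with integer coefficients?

H_0 ≅ Z.

Fix the vertex order a < b < c < d < e < f and write every simplex with vertices in increasing order. Then dim K = 2 and the simplices of K are:

  0-simplices (6): a, b, c, d, e, f
  1-simplices (12): ab, ac, ad, ae, af, bc, be, cd, ce, de, df, ef
  2-simplices (6): abe, acd, adf, aef, bce, cde

giving chain groups C_0 ≅ Z^6, C_1 ≅ Z^12, C_2 ≅ Z^6.

Boundary ∂_1: C_1 → C_0 sends each edge [p,q] (with p < q) to q − p. For instance
  ∂ab = b − a.
As a 6×12 matrix over Z this has rank 5, with invariant factors (1,1,1,1,1).

The boundary map ∂_2: C_2 → C_1 acts by ∂[p,q,r] = [q,r] − [p,r] + [p,q]. For instance
  ∂bce = ce − be + bc,
  ∂adf = df − af + ad.
As a 12×6 matrix over Z this has rank 6, with invariant factors (1,1,1,1,1,1).

Now H_k = ker ∂_k / im ∂_{k+1}, so:

  H_0: rank C_0 − rank ∂_1 = 6 − 5 = 1, and the invariant factors of ∂_1 are all 1, so H_0 ≅ Z.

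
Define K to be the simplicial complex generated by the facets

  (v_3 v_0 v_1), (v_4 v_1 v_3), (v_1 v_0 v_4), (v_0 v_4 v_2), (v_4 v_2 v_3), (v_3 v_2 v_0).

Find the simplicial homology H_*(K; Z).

Order the vertices as v_0 < v_1 < v_2 < v_3 < v_4. Listing each simplex with vertices in this order, K has dimension 2 with simplices:

  0-simplices (5): [v_0], [v_1], [v_2], [v_3], [v_4]
  1-simplices (9): [v_0,v_1], [v_0,v_2], [v_0,v_3], [v_0,v_4], [v_1,v_3], [v_1,v_4], [v_2,v_3], [v_2,v_4], [v_3,v_4]
  2-simplices (6): [v_0,v_1,v_3], [v_0,v_1,v_4], [v_0,v_2,v_3], [v_0,v_2,v_4], [v_1,v_3,v_4], [v_2,v_3,v_4]

Hence C_0 ≅ Z^5, C_1 ≅ Z^9, C_2 ≅ Z^6.

The boundary map ∂_1: C_1 → C_0 maps an edge to its endpoints' difference, ∂[p,q] = q − p. For instance
  ∂[v_2,v_3] = [v_3] − [v_2].
As a 5×9 matrix over Z this has rank 4, with invariant factors (1,1,1,1).

The boundary map ∂_2: C_2 → C_1 maps a triangle to the signed sum of its edges. For instance
  ∂[v_1,v_3,v_4] = [v_3,v_4] − [v_1,v_4] + [v_1,v_3],
  ∂[v_2,v_3,v_4] = [v_3,v_4] − [v_2,v_4] + [v_2,v_3].
The resulting 9×6 matrix has rank 5, and its Smith normal form has invariant factors (1,1,1,1,1).

Now H_k = ker ∂_k / im ∂_{k+1}, so:

  H_0: rank C_0 − rank ∂_1 = 5 − 4 = 1, and the invariant factors of ∂_1 are all 1, so H_0 = Z.
  H_1: rank ker ∂_1 − rank ∂_2 = (9 − 4) − 5 = 0, and the invariant factors of ∂_2 are all 1, so H_1 = 0.
  H_2: rank ker ∂_2 − rank ∂_3 = (6 − 5) − 0 = 1, and there is no ∂_3, so H_2 = Z.

H_0 = Z,  H_1 = 0,  H_2 = Z.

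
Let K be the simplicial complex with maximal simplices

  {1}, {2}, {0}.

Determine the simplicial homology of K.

Fix the vertex order 0 < 1 < 2 and write every simplex with vertices in increasing order. Then dim K = 0 and the simplices of K are:

  0-simplices (3): [0], [1], [2]

so the chain groups are C_0 ≅ Z^3.

Now H_k = ker ∂_k / im ∂_{k+1}, so:

  H_0: rank C_0 − rank ∂_1 = 3 − 0 = 3, and there is no ∂_1, so H_0 = Z^3.

H_0 = Z^3.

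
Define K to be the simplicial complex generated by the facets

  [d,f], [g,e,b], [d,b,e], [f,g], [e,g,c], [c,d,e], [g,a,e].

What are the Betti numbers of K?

We work with the vertex ordering a < b < c < d < e < f < g. The simplices of K, each written with vertices in increasing order, are:

  0-simplices (7): a, b, c, d, e, f, g
  1-simplices (12): ae, ag, bd, be, bg, cd, ce, cg, de, df, eg, fg
  2-simplices (5): aeg, bde, beg, cde, ceg

Hence C_0 ≅ Z^7, C_1 ≅ Z^12, C_2 ≅ Z^5.

The boundary map ∂_1: C_1 → C_0 maps an edge to its endpoints' difference, ∂[p,q] = q − p.
This gives a 7×12 integer matrix of rank 6; reducing to Smith normal form yields diagonal entries (1,1,1,1,1,1).

Boundary ∂_2: C_2 → C_1 acts by ∂[p,q,r] = [q,r] − [p,r] + [p,q]. For instance
  ∂ceg = eg − cg + ce,
  ∂beg = eg − bg + be.
This gives a 12×5 integer matrix of rank 5; reducing to Smith normal form yields diagonal entries (1,1,1,1,1).

Reading off H_k = ker ∂_k / im ∂_{k+1}:

  H_0: rank C_0 − rank ∂_1 = 7 − 6 = 1, and the invariant factors of ∂_1 are all 1, so H_0 = Z.
  H_1: rank ker ∂_1 − rank ∂_2 = (12 − 6) − 5 = 1, and the invariant factors of ∂_2 are all 1, so H_1 = Z.
  H_2: rank ker ∂_2 − rank ∂_3 = (5 − 5) − 0 = 0, and there is no ∂_3, so H_2 = 0.

Hence the Betti numbers are b_0 = 1, b_1 = 1, b_2 = 0.

b_0 = 1, b_1 = 1, b_2 = 0.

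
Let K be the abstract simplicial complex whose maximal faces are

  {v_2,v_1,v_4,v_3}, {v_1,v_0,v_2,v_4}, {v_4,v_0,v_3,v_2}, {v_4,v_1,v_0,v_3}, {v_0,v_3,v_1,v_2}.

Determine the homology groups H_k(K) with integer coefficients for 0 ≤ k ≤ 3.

Take the total order v_0 < v_1 < v_2 < v_3 < v_4 on the vertex set. Then K (dimension 3) consists of the simplices:

  0-simplices (5): [v_0], [v_1], [v_2], [v_3], [v_4]
  1-simplices (10): [v_0,v_1], [v_0,v_2], [v_0,v_3], [v_0,v_4], [v_1,v_2], [v_1,v_3], [v_1,v_4], [v_2,v_3], [v_2,v_4], [v_3,v_4]
  2-simplices (10): [v_0,v_1,v_2], [v_0,v_1,v_3], [v_0,v_1,v_4], [v_0,v_2,v_3], [v_0,v_2,v_4], [v_0,v_3,v_4], [v_1,v_2,v_3], [v_1,v_2,v_4], [v_1,v_3,v_4], [v_2,v_3,v_4]
  3-simplices (5): [v_0,v_1,v_2,v_3], [v_0,v_1,v_2,v_4], [v_0,v_1,v_3,v_4], [v_0,v_2,v_3,v_4], [v_1,v_2,v_3,v_4]

giving chain groups C_0 ≅ Z^5, C_1 ≅ Z^10, C_2 ≅ Z^10, C_3 ≅ Z^5.

The boundary map ∂_1: C_1 → C_0 maps an edge to its endpoints' difference, ∂[p,q] = q − p. For instance
  ∂[v_2,v_3] = [v_3] − [v_2].
As a 5×10 matrix over Z this has rank 4, with invariant factors (1,1,1,1).

∂_2: C_2 → C_1 sends each 2-simplex [p,q,r] to [q,r] − [p,r] + [p,q]. For instance
  ∂[v_0,v_2,v_4] = [v_2,v_4] − [v_0,v_4] + [v_0,v_2],
  ∂[v_0,v_1,v_4] = [v_1,v_4] − [v_0,v_4] + [v_0,v_1].
This gives a 10×10 integer matrix of rank 6; reducing to Smith normal form yields diagonal entries (1,1,1,1,1,1).

Boundary ∂_3: C_3 → C_2 sends each 3-simplex σ to the alternating sum Σ_i (−1)^i (σ with its i-th vertex removed). For instance
  ∂[v_0,v_1,v_3,v_4] = [v_1,v_3,v_4] − [v_0,v_3,v_4] + [v_0,v_1,v_4] − [v_0,v_1,v_3],
  ∂[v_0,v_2,v_3,v_4] = [v_2,v_3,v_4] − [v_0,v_3,v_4] + [v_0,v_2,v_4] − [v_0,v_2,v_3].
The 10×5 boundary matrix has rank 4 and Smith normal form diag(1,1,1,1).

Reading off H_k = ker ∂_k / im ∂_{k+1}:

  H_0: rank C_0 − rank ∂_1 = 5 − 4 = 1, and the invariant factors of ∂_1 are all 1, so H_0 ≅ Z.
  H_1: rank ker ∂_1 − rank ∂_2 = (10 − 4) − 6 = 0, and the invariant factors of ∂_2 are all 1, so H_1 ≅ 0.
  H_2: rank ker ∂_2 − rank ∂_3 = (10 − 6) − 4 = 0, and the invariant factors of ∂_3 are all 1, so H_2 ≅ 0.
  H_3: rank ker ∂_3 − rank ∂_4 = (5 − 4) − 0 = 1, and there is no ∂_4, so H_3 ≅ Z.

(K is a triangulation of the 3-sphere S^3.)

H_0 ≅ Z,  H_1 = 0,  H_2 = 0,  H_3 ≅ Z.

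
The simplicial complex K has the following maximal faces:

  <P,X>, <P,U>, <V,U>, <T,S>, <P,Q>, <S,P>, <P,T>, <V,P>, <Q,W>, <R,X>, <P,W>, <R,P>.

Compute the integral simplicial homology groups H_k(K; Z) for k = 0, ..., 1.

Take the total order P < Q < R < S < T < U < V < W < X on the vertex set. Then K (dimension 1) consists of the simplices:

  0-simplices (9): P, Q, R, S, T, U, V, W, X
  1-simplices (12): PQ, PR, PS, PT, PU, PV, PW, PX, QW, RX, ST, UV

Hence C_0 ≅ Z^9, C_1 ≅ Z^12.

The boundary map ∂_1: C_1 → C_0 sends each edge [p,q] (with p < q) to q − p.
This gives a 9×12 integer matrix of rank 8; reducing to Smith normal form yields diagonal entries (1,1,1,1,1,1,1,1).

Reading off H_k = ker ∂_k / im ∂_{k+1}:

  H_0: rank C_0 − rank ∂_1 = 9 − 8 = 1, and the invariant factors of ∂_1 are all 1, so H_0 ≅ Z.
  H_1: rank ker ∂_1 − rank ∂_2 = (12 − 8) − 0 = 4, and there is no ∂_2, so H_1 ≅ Z^4.

(K is a triangulation of a wedge of 4 circles.)

H_0 ≅ Z,  H_1 ≅ Z^4.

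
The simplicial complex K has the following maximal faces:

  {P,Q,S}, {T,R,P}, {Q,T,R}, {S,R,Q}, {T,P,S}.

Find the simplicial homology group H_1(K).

H_1 ≅ Z.

K has 5 vertices, 10 edges, 5 triangles.
rank ∂_1 = 4, rank ∂_2 = 5 ⇒ b_1 = 10 − 4 − 5 = 1; all invariant factors of ∂_2 are 1 so no torsion. So H_1 = Z.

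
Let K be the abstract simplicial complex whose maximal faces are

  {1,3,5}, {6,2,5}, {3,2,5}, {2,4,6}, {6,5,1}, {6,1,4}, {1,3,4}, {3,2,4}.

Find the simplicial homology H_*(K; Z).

Order the vertices as 1 < 2 < 3 < 4 < 5 < 6. Listing each simplex with vertices in this order, K has dimension 2 with simplices:

  0-simplices (6): [1], [2], [3], [4], [5], [6]
  1-simplices (12): [1,3], [1,4], [1,5], [1,6], [2,3], [2,4], [2,5], [2,6], [3,4], [3,5], [4,6], [5,6]
  2-simplices (8): [1,3,4], [1,3,5], [1,4,6], [1,5,6], [2,3,4], [2,3,5], [2,4,6], [2,5,6]

so the chain groups are C_0 ≅ Z^6, C_1 ≅ Z^12, C_2 ≅ Z^8.

Boundary ∂_1: C_1 → C_0 is given by ∂[p,q] = [q] − [p]. For instance
  ∂[1,3] = [3] − [1].
The resulting 6×12 matrix has rank 5, and its Smith normal form has invariant factors (1,1,1,1,1).

Boundary ∂_2: C_2 → C_1 acts by ∂[p,q,r] = [q,r] − [p,r] + [p,q]. For instance
  ∂[2,3,4] = [3,4] − [2,4] + [2,3],
  ∂[1,4,6] = [4,6] − [1,6] + [1,4].
As a 12×8 matrix over Z this has rank 7, with invariant factors (1,1,1,1,1,1,1).

From H_k ≅ ker(∂_k) / im(∂_{k+1}) we obtain:

  H_0: rank C_0 − rank ∂_1 = 6 − 5 = 1, and the invariant factors of ∂_1 are all 1, so H_0 = Z.
  H_1: rank ker ∂_1 − rank ∂_2 = (12 − 5) − 7 = 0, and the invariant factors of ∂_2 are all 1, so H_1 = 0.
  H_2: rank ker ∂_2 − rank ∂_3 = (8 − 7) − 0 = 1, and there is no ∂_3, so H_2 = Z.

As a check, the Euler characteristic is 6 − 12 + 8 = 2, which agrees with 1 − 0 + 1 = 2.
(K is a triangulation of the 2-sphere S^2.)

H_0 ≅ Z,  H_1 = 0,  H_2 ≅ Z.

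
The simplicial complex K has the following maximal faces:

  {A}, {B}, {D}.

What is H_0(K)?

H_0 = Z^3.

Order the vertices as A < B < D. Listing each simplex with vertices in this order, K has dimension 0 with simplices:

  0-simplices (3): A, B, D

giving chain groups C_0 ≅ Z^3.

Now H_k = ker ∂_k / im ∂_{k+1}, so:

  H_0: rank C_0 − rank ∂_1 = 3 − 0 = 3, and there is no ∂_1, so H_0 = Z^3.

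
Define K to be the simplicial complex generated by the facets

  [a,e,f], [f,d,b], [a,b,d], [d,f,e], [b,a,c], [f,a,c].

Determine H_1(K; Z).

We work with the vertex ordering a < b < c < d < e < f. The simplices of K, each written with vertices in increasing order, are:

  0-simplices (6): a, b, c, d, e, f
  1-simplices (12): ab, ac, ad, ae, af, bc, bd, bf, cf, de, df, ef
  2-simplices (6): abc, abd, acf, aef, bdf, def

so the chain groups are C_0 ≅ Z^6, C_1 ≅ Z^12, C_2 ≅ Z^6.

∂_1: C_1 → C_0 is given by ∂[p,q] = [q] − [p]. For instance
  ∂bc = c − b.
This gives a 6×12 integer matrix of rank 5; reducing to Smith normal form yields diagonal entries (1,1,1,1,1).

Boundary ∂_2: C_2 → C_1 sends each 2-simplex [p,q,r] to [q,r] − [p,r] + [p,q]. For instance
  ∂abd = bd − ad + ab,
  ∂aef = ef − af + ae.
As a 12×6 matrix over Z this has rank 6, with invariant factors (1,1,1,1,1,1).

Computing H_k = (kernel of ∂_k) / (image of ∂_{k+1}):

  H_1: rank ker ∂_1 − rank ∂_2 = (12 − 5) − 6 = 1, and the invariant factors of ∂_2 are all 1, so H_1 ≅ Z.

(K is a triangulation of the cylinder S^1 x I.)

H_1 = Z.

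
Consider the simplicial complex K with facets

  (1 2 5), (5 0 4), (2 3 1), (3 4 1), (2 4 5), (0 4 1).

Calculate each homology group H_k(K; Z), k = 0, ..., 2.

H_0 ≅ Z,  H_1 ≅ Z,  H_2 = 0.

K has 6 vertices, 12 edges, 6 triangles.
rank ∂_0 = 0, rank ∂_1 = 5 ⇒ b_0 = 6 − 0 − 5 = 1; all invariant factors of ∂_1 are 1 so no torsion. So H_0 ≅ Z.
rank ∂_1 = 5, rank ∂_2 = 6 ⇒ b_1 = 12 − 5 − 6 = 1; all invariant factors of ∂_2 are 1 so no torsion. So H_1 ≅ Z.
rank ∂_2 = 6, rank ∂_3 = 0 ⇒ b_2 = 6 − 6 − 0 = 0. So H_2 ≅ 0.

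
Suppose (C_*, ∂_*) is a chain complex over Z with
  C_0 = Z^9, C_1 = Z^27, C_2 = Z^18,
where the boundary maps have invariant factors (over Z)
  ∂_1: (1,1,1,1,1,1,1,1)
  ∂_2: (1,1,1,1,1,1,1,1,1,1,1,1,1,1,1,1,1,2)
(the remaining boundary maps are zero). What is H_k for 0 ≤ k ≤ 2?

H_0 = Z,  H_1 = Z ⊕ Z/2,  H_2 = 0.

H_0: b_0 = 9 − 0 − 8 = 1; torsion from ∂_1 factors > 1: none. So H_0 = Z.
H_1: b_1 = 27 − 8 − 18 = 1; torsion from ∂_2 factors > 1: [2]. So H_1 = Z ⊕ Z/2.
H_2: b_2 = 18 − 18 − 0 = 0; torsion from ∂_3 factors > 1: none. So H_2 = 0.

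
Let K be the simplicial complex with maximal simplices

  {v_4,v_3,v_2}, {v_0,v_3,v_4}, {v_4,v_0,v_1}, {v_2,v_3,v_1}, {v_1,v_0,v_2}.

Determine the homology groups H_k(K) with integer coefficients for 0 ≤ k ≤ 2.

We work with the vertex ordering v_0 < v_1 < v_2 < v_3 < v_4. The simplices of K, each written with vertices in increasing order, are:

  0-simplices (5): [v_0], [v_1], [v_2], [v_3], [v_4]
  1-simplices (10): [v_0,v_1], [v_0,v_2], [v_0,v_3], [v_0,v_4], [v_1,v_2], [v_1,v_3], [v_1,v_4], [v_2,v_3], [v_2,v_4], [v_3,v_4]
  2-simplices (5): [v_0,v_1,v_2], [v_0,v_1,v_4], [v_0,v_3,v_4], [v_1,v_2,v_3], [v_2,v_3,v_4]

giving chain groups C_0 ≅ Z^5, C_1 ≅ Z^10, C_2 ≅ Z^5.

∂_1: C_1 → C_0 maps an edge to its endpoints' difference, ∂[p,q] = q − p. For instance
  ∂[v_2,v_4] = [v_4] − [v_2].
This gives a 5×10 integer matrix of rank 4; reducing to Smith normal form yields diagonal entries (1,1,1,1).

Boundary ∂_2: C_2 → C_1 acts by ∂[p,q,r] = [q,r] − [p,r] + [p,q]. For instance
  ∂[v_2,v_3,v_4] = [v_3,v_4] − [v_2,v_4] + [v_2,v_3],
  ∂[v_0,v_1,v_2] = [v_1,v_2] − [v_0,v_2] + [v_0,v_1].
The resulting 10×5 matrix has rank 5, and its Smith normal form has invariant factors (1,1,1,1,1).

Reading off H_k = ker ∂_k / im ∂_{k+1}:

  H_0: rank C_0 − rank ∂_1 = 5 − 4 = 1, and the invariant factors of ∂_1 are all 1, so H_0 = Z.
  H_1: rank ker ∂_1 − rank ∂_2 = (10 − 4) − 5 = 1, and the invariant factors of ∂_2 are all 1, so H_1 = Z.
  H_2: rank ker ∂_2 − rank ∂_3 = (5 − 5) − 0 = 0, and there is no ∂_3, so H_2 = 0.

(K is a triangulation of the Möbius band.)

H_0 ≅ Z,  H_1 ≅ Z,  H_2 = 0.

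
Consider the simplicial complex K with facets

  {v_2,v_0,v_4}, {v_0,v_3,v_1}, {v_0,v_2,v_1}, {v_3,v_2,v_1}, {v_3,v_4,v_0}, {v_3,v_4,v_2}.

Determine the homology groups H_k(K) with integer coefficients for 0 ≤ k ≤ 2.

H_0 = Z,  H_1 = 0,  H_2 = Z.

Fix the vertex order v_0 < v_1 < v_2 < v_3 < v_4 and write every simplex with vertices in increasing order. Then dim K = 2 and the simplices of K are:

  0-simplices (5): [v_0], [v_1], [v_2], [v_3], [v_4]
  1-simplices (9): [v_0,v_1], [v_0,v_2], [v_0,v_3], [v_0,v_4], [v_1,v_2], [v_1,v_3], [v_2,v_3], [v_2,v_4], [v_3,v_4]
  2-simplices (6): [v_0,v_1,v_2], [v_0,v_1,v_3], [v_0,v_2,v_4], [v_0,v_3,v_4], [v_1,v_2,v_3], [v_2,v_3,v_4]

giving chain groups C_0 ≅ Z^5, C_1 ≅ Z^9, C_2 ≅ Z^6.

The boundary map ∂_1: C_1 → C_0 maps an edge to its endpoints' difference, ∂[p,q] = q − p. For instance
  ∂[v_0,v_2] = [v_2] − [v_0].
This gives a 5×9 integer matrix of rank 4; reducing to Smith normal form yields diagonal entries (1,1,1,1).

The boundary map ∂_2: C_2 → C_1 acts by ∂[p,q,r] = [q,r] − [p,r] + [p,q]. For instance
  ∂[v_0,v_2,v_4] = [v_2,v_4] − [v_0,v_4] + [v_0,v_2],
  ∂[v_1,v_2,v_3] = [v_2,v_3] − [v_1,v_3] + [v_1,v_2].
The resulting 9×6 matrix has rank 5, and its Smith normal form has invariant factors (1,1,1,1,1).

Computing H_k = (kernel of ∂_k) / (image of ∂_{k+1}):

  H_0: rank C_0 − rank ∂_1 = 5 − 4 = 1, and the invariant factors of ∂_1 are all 1, so H_0 = Z.
  H_1: rank ker ∂_1 − rank ∂_2 = (9 − 4) − 5 = 0, and the invariant factors of ∂_2 are all 1, so H_1 = 0.
  H_2: rank ker ∂_2 − rank ∂_3 = (6 − 5) − 0 = 1, and there is no ∂_3, so H_2 = Z.

(K is a triangulation of the 2-sphere S^2.)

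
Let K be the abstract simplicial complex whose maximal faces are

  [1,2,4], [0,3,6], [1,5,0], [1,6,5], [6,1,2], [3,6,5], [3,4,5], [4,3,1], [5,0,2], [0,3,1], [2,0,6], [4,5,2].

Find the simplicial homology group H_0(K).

H_0 = Z.

Fix the vertex order 0 < 1 < 2 < 3 < 4 < 5 < 6 and write every simplex with vertices in increasing order. Then dim K = 2 and the simplices of K are:

  0-simplices (7): [0], [1], [2], [3], [4], [5], [6]
  1-simplices (18): [0,1], [0,2], [0,3], [0,5], [0,6], [1,2], [1,3], [1,4], [1,5], [1,6], [2,4], [2,5], [2,6], [3,4], [3,5], [3,6], [4,5], [5,6]
  2-simplices (12): [0,1,3], [0,1,5], [0,2,5], [0,2,6], [0,3,6], [1,2,4], [1,2,6], [1,3,4], [1,5,6], [2,4,5], [3,4,5], [3,5,6]

Hence C_0 ≅ Z^7, C_1 ≅ Z^18, C_2 ≅ Z^12.

∂_1: C_1 → C_0 is given by ∂[p,q] = [q] − [p].
This gives a 7×18 integer matrix of rank 6; reducing to Smith normal form yields diagonal entries (1,1,1,1,1,1).

The boundary map ∂_2: C_2 → C_1 acts by ∂[p,q,r] = [q,r] − [p,r] + [p,q]. For instance
  ∂[0,2,5] = [2,5] − [0,5] + [0,2],
  ∂[1,3,4] = [3,4] − [1,4] + [1,3].
The resulting 18×12 matrix has rank 12, and its Smith normal form has invariant factors (1,1,1,1,1,1,1,1,1,1,1,2).

Computing H_k = (kernel of ∂_k) / (image of ∂_{k+1}):

  H_0: rank C_0 − rank ∂_1 = 7 − 6 = 1, and the invariant factors of ∂_1 are all 1, so H_0 = Z.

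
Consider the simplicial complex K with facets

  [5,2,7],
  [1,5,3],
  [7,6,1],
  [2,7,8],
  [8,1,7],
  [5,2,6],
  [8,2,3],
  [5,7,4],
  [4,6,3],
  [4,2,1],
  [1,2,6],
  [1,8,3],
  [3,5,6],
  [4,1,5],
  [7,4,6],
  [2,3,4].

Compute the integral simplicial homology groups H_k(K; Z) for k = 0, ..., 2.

H_0 = Z,  H_1 = Z^2,  H_2 = Z.

Fix the vertex order 1 < 2 < 3 < 4 < 5 < 6 < 7 < 8 and write every simplex with vertices in increasing order. Then dim K = 2 and the simplices of K are:

  0-simplices (8): [1], [2], [3], [4], [5], [6], [7], [8]
  1-simplices (24): (24 of them)
  2-simplices (16): [1,2,4], [1,2,6], [1,3,5], [1,3,8], [1,4,5], [1,6,7], [1,7,8], [2,3,4], [2,3,8], [2,5,6], [2,5,7], [2,7,8], [3,4,6], [3,5,6], [4,5,7], [4,6,7]

giving chain groups C_0 ≅ Z^8, C_1 ≅ Z^24, C_2 ≅ Z^16.

The boundary map ∂_1: C_1 → C_0 maps an edge to its endpoints' difference, ∂[p,q] = q − p.
The resulting 8×24 matrix has rank 7, and its Smith normal form has invariant factors (1,1,1,1,1,1,1).

The boundary map ∂_2: C_2 → C_1 sends each 2-simplex [p,q,r] to [q,r] − [p,r] + [p,q]. For instance
  ∂[4,6,7] = [6,7] − [4,7] + [4,6],
  ∂[1,3,5] = [3,5] − [1,5] + [1,3].
The 24×16 boundary matrix has rank 15 and Smith normal form diag(1,1,1,1,1,1,1,1,1,1,1,1,1,1,1).

Computing H_k = (kernel of ∂_k) / (image of ∂_{k+1}):

  H_0: rank C_0 − rank ∂_1 = 8 − 7 = 1, and the invariant factors of ∂_1 are all 1, so H_0 = Z.
  H_1: rank ker ∂_1 − rank ∂_2 = (24 − 7) − 15 = 2, and the invariant factors of ∂_2 are all 1, so H_1 = Z^2.
  H_2: rank ker ∂_2 − rank ∂_3 = (16 − 15) − 0 = 1, and there is no ∂_3, so H_2 = Z.

As a check, the Euler characteristic is 8 − 24 + 16 = 0, which agrees with 1 − 2 + 1 = 0.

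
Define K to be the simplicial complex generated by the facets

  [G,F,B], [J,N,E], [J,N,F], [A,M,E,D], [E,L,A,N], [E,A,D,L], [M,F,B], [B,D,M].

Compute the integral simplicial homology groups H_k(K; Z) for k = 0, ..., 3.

Fix the vertex order A < B < D < E < F < G < J < L < M < N and write every simplex with vertices in increasing order. Then dim K = 3 and the simplices of K are:

  0-simplices (10): A, B, D, E, F, G, J, L, M, N
  1-simplices (22): AD, AE, AL, AM, AN, BD, BF, BG, BM, DE, DL, DM, EJ, EL, EM, EN, FG, FJ, FM, FN, JN, LN
  2-simplices (15): ADE, ADL, ADM, AEL, AEM, AEN, ALN, BDM, BFG, BFM, DEL, DEM, EJN, ELN, FJN
  3-simplices (3): ADEL, ADEM, AELN

giving chain groups C_0 ≅ Z^10, C_1 ≅ Z^22, C_2 ≅ Z^15, C_3 ≅ Z^3.

Boundary ∂_1: C_1 → C_0 sends each edge [p,q] (with p < q) to q − p.
The resulting 10×22 matrix has rank 9, and its Smith normal form has invariant factors (1,1,1,1,1,1,1,1,1).

Boundary ∂_2: C_2 → C_1 maps a triangle to the signed sum of its edges. For instance
  ∂EJN = JN − EN + EJ,
  ∂BFM = FM − BM + BF.
The resulting 22×15 matrix has rank 12, and its Smith normal form has invariant factors (1,1,1,1,1,1,1,1,1,1,1,1).

The boundary map ∂_3: C_3 → C_2 sends each 3-simplex σ to the alternating sum Σ_i (−1)^i (σ with its i-th vertex removed). For instance
  ∂ADEL = DEL − AEL + ADL − ADE,
  ∂AELN = ELN − ALN + AEN − AEL.
The resulting 15×3 matrix has rank 3, and its Smith normal form has invariant factors (1,1,1).

Reading off H_k = ker ∂_k / im ∂_{k+1}:

  H_0: rank C_0 − rank ∂_1 = 10 − 9 = 1, and the invariant factors of ∂_1 are all 1, so H_0 = Z.
  H_1: rank ker ∂_1 − rank ∂_2 = (22 − 9) − 12 = 1, and the invariant factors of ∂_2 are all 1, so H_1 = Z.
  H_2: rank ker ∂_2 − rank ∂_3 = (15 − 12) − 3 = 0, and the invariant factors of ∂_3 are all 1, so H_2 = 0.
  H_3: rank ker ∂_3 − rank ∂_4 = (3 − 3) − 0 = 0, and there is no ∂_4, so H_3 = 0.

H_0 = Z,  H_1 = Z,  H_2 = 0,  H_3 = 0.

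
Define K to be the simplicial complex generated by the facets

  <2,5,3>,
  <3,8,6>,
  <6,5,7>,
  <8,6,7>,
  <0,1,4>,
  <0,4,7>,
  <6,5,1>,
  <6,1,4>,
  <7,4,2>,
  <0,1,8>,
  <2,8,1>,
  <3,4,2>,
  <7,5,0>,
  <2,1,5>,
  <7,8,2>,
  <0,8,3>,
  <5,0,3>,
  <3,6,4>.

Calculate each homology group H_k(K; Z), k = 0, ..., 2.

We work with the vertex ordering 0 < 1 < 2 < 3 < 4 < 5 < 6 < 7 < 8. The simplices of K, each written with vertices in increasing order, are:

  0-simplices (9): [0], [1], [2], [3], [4], [5], [6], [7], [8]
  1-simplices (27): (27 of them)
  2-simplices (18): [0,1,4], [0,1,8], [0,3,5], [0,3,8], [0,4,7], [0,5,7], [1,2,5], [1,2,8], [1,4,6], [1,5,6], [2,3,4], [2,3,5], [2,4,7], [2,7,8], [3,4,6], [3,6,8], [5,6,7], [6,7,8]

Hence C_0 ≅ Z^9, C_1 ≅ Z^27, C_2 ≅ Z^18.

Boundary ∂_1: C_1 → C_0 sends each edge [p,q] (with p < q) to q − p.
The 9×27 boundary matrix has rank 8 and Smith normal form diag(1,1,1,1,1,1,1,1).

The boundary map ∂_2: C_2 → C_1 acts by ∂[p,q,r] = [q,r] − [p,r] + [p,q]. For instance
  ∂[2,4,7] = [4,7] − [2,7] + [2,4],
  ∂[0,5,7] = [5,7] − [0,7] + [0,5].
The 27×18 boundary matrix has rank 17 and Smith normal form diag(1,1,1,1,1,1,1,1,1,1,1,1,1,1,1,1,1).

From H_k ≅ ker(∂_k) / im(∂_{k+1}) we obtain:

  H_0: rank C_0 − rank ∂_1 = 9 − 8 = 1, and the invariant factors of ∂_1 are all 1, so H_0 ≅ Z.
  H_1: rank ker ∂_1 − rank ∂_2 = (27 − 8) − 17 = 2, and the invariant factors of ∂_2 are all 1, so H_1 ≅ Z^2.
  H_2: rank ker ∂_2 − rank ∂_3 = (18 − 17) − 0 = 1, and there is no ∂_3, so H_2 ≅ Z.

H_0 = Z,  H_1 = Z^2,  H_2 = Z.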